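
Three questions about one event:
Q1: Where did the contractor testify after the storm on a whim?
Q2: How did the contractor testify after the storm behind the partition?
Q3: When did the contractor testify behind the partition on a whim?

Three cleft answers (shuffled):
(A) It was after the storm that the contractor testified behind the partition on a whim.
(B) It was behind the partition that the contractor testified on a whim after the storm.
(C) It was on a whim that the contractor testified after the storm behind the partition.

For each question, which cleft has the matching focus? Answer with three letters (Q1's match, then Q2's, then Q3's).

BCA

Q1 asks about the location; cleft (B) focuses "behind the partition", which is the location — so Q1 → B.
Q2 asks about the manner; cleft (C) focuses "on a whim", which is the manner — so Q2 → C.
Q3 asks about the time; cleft (A) focuses "after the storm", which is the time — so Q3 → A.
Mapping: Q1→B, Q2→C, Q3→A.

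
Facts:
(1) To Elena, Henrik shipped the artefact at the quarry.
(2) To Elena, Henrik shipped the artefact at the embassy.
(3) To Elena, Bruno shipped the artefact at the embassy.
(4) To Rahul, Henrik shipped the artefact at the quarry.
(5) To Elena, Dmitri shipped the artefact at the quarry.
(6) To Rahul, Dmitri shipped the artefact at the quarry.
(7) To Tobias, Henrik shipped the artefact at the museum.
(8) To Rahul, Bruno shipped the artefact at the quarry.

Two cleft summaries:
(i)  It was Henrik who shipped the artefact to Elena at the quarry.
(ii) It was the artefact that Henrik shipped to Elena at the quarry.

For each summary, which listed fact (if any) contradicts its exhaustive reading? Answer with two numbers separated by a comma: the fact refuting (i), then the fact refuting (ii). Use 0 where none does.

5, 0

(i): focus "Henrik". Looking for the artefact as thing and Elena as recipient and at the quarry as setting with some other agent — fact (5) has Dmitri there. Refuted.
(ii): focus "the artefact". No fact shares Henrik as agent and Elena as recipient and at the quarry as setting with a different thing. 0.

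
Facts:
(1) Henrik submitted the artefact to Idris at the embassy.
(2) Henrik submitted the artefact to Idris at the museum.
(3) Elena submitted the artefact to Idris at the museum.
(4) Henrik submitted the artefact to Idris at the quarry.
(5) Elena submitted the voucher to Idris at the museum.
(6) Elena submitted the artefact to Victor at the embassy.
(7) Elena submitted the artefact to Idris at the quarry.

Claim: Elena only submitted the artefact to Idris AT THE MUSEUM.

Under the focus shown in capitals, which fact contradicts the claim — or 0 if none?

The capitals mark "at the museum" as focus. So "only" rules out other settings, with the rest (Elena as agent and the artefact as thing and Idris as recipient) as background.
Fact (7) matches on Elena as agent and the artefact as thing and Idris as recipient, but has setting = at the quarry instead. That refutes the claim.

7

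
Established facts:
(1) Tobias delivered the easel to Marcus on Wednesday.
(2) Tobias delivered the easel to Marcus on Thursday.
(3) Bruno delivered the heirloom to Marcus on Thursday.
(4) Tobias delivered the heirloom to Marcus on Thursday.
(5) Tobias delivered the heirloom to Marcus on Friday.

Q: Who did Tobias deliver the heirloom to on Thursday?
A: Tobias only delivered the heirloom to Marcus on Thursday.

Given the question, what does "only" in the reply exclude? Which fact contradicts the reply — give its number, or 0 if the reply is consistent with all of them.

0

Answering "Who did ... to ...?" puts focus on the recipient — here, "Marcus".
So "only" ranges over recipients; the rest (agent = Tobias, thing = the heirloom, setting = on Thursday) is presupposed.
No fact keeps agent = Tobias, thing = the heirloom, setting = on Thursday while changing the recipient; every other fact differs on something backgrounded. The reply stands.
(Fact (5) would refute a reading with focus on the setting — but that is not what the question asks.)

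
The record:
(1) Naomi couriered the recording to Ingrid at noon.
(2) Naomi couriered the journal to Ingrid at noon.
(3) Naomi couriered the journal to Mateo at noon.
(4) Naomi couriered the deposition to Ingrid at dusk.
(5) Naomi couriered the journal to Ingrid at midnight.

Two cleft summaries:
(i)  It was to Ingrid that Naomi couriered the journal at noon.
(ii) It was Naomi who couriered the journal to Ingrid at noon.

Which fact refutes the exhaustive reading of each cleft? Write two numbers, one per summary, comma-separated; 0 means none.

Summary (i) focuses "Ingrid" (the recipient); background agent = Naomi, thing = the journal, setting = at noon. Fact (3) matches that background with recipient = Mateo — refutes (i).
Summary (ii) focuses "Naomi" (the agent); background thing = the journal, recipient = Ingrid, setting = at noon. No fact matches that background with a different agent, so 0.

3, 0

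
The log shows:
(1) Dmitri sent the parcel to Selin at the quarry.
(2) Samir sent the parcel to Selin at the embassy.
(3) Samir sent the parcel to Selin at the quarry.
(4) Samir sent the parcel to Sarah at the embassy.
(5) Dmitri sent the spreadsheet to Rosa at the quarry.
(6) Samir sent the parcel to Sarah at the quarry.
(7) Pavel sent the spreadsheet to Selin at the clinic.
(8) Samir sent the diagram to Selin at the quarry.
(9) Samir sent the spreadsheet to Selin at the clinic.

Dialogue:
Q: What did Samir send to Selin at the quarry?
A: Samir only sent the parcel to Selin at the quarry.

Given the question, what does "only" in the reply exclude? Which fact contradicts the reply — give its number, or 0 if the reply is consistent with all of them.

The question "What did ...?" targets the thing, so in the reply the focus falls on "the parcel".
So "only" ranges over things; the rest (agent = Samir, recipient = Selin, setting = at the quarry) is presupposed.
Fact (8) keeps agent = Samir, recipient = Selin, setting = at the quarry but has thing = the diagram; that refutes the reply.
(Fact (6) would refute a reading with focus on the recipient — but that is not what the question asks.)

8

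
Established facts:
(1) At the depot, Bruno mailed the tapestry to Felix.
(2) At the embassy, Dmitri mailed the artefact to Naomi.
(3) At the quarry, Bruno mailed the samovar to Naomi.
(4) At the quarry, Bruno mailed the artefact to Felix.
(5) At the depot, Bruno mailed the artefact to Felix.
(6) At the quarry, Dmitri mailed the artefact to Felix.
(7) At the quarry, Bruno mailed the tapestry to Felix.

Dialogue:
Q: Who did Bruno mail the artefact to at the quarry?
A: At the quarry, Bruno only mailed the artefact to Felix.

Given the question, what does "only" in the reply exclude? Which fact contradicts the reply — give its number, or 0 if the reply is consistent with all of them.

0

Answering "Who did ... to ...?" puts focus on the recipient — here, "Felix".
So "only" ranges over recipients; the rest (agent = Bruno, thing = the artefact, setting = at the quarry) is presupposed.
No listed fact shares that background with another recipient. Nothing contradicts the reply.
(Fact (5) would refute a reading with focus on the setting — but that is not what the question asks.)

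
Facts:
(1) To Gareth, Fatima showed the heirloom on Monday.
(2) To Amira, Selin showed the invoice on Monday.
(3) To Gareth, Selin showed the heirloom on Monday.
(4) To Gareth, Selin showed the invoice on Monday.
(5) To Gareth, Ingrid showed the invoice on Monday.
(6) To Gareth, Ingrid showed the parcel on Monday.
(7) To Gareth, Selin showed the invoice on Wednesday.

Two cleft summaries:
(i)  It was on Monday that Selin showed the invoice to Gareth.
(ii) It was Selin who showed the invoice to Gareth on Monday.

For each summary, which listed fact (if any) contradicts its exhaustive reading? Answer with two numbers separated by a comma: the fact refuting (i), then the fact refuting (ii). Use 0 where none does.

7, 5

Summary (i) focuses "on Monday" (the setting); background Selin as agent and the invoice as thing and Gareth as recipient. Fact (7) matches that background with setting = on Wednesday — refutes (i).
Summary (ii) focuses "Selin" (the agent); background the invoice as thing and Gareth as recipient and on Monday as setting. Fact (5) matches that background with agent = Ingrid — refutes (ii).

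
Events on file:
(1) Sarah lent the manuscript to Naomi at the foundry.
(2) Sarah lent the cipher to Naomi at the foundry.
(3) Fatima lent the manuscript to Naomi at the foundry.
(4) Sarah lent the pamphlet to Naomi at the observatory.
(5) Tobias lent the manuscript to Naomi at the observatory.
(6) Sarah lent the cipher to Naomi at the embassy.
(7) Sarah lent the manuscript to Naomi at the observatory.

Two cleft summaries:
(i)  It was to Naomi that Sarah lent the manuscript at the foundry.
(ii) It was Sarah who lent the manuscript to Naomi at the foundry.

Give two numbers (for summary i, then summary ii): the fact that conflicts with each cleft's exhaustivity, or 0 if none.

Summary (i) focuses "Naomi" (the recipient); background agent = Sarah, thing = the manuscript, setting = at the foundry. No fact matches that background with a different recipient, so 0.
Summary (ii) focuses "Sarah" (the agent); background thing = the manuscript, recipient = Naomi, setting = at the foundry. Fact (3) matches that background with agent = Fatima — refutes (ii).

0, 3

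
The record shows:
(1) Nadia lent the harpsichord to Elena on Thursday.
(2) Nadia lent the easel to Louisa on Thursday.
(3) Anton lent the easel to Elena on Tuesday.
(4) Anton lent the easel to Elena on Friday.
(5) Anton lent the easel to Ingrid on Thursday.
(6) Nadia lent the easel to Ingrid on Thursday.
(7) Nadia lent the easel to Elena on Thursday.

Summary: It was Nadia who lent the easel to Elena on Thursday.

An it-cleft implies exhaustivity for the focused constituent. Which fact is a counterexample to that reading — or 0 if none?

Focus of the cleft: "Nadia" (the agent). Presupposed background: thing = the easel, recipient = Elena, setting = on Thursday.
Exhaustivity: Nadia is the only agent satisfying that background.
Every other fact differs from the presupposition on some backgrounded slot, so none challenges the exhaustivity.

0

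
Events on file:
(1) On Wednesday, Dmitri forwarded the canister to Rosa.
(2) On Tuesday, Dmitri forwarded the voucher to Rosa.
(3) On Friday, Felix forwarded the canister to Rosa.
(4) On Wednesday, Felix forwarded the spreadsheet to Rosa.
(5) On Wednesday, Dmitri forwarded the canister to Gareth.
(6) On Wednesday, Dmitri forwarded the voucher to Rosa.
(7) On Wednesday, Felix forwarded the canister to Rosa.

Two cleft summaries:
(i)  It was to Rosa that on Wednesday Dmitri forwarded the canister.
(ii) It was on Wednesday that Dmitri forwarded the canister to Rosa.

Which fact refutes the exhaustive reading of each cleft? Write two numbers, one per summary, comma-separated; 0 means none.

(i): focus "Rosa". Looking for Dmitri as agent and the canister as thing and on Wednesday as setting with some other recipient — fact (5) has Gareth there. Refuted.
(ii): focus "on Wednesday". No fact shares Dmitri as agent and the canister as thing and Rosa as recipient with a different setting. 0.

5, 0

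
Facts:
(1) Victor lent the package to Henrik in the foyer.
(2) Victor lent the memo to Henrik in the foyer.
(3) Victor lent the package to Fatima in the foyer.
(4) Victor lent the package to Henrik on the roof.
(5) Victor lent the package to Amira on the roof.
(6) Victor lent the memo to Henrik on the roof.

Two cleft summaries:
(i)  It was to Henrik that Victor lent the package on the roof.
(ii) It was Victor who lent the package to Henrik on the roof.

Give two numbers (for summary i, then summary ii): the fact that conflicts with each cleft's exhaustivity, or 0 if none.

Summary (i) focuses "Henrik" (the recipient); background Victor as agent and the package as thing and on the roof as setting. Fact (5) matches that background with recipient = Amira — refutes (i).
Summary (ii) focuses "Victor" (the agent); background the package as thing and Henrik as recipient and on the roof as setting. No fact matches that background with a different agent, so 0.

5, 0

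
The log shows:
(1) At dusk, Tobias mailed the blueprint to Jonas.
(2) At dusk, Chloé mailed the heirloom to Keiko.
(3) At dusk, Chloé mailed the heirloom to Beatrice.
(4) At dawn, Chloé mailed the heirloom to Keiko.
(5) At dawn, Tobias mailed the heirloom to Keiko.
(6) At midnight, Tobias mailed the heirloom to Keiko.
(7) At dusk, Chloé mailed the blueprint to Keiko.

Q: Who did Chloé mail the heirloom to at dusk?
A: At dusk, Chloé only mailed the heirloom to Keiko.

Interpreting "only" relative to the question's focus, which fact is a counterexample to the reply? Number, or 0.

3

The question "Who did ... to ...?" targets the recipient, so in the reply the focus falls on "Keiko".
So "only" ranges over recipients; the rest (agent = Chloé, thing = the heirloom, setting = at dusk) is presupposed.
Fact (3) shares the background with a different recipient (Beatrice) — counterexample.
(Fact (4) would refute a reading with focus on the setting — but that is not what the question asks.)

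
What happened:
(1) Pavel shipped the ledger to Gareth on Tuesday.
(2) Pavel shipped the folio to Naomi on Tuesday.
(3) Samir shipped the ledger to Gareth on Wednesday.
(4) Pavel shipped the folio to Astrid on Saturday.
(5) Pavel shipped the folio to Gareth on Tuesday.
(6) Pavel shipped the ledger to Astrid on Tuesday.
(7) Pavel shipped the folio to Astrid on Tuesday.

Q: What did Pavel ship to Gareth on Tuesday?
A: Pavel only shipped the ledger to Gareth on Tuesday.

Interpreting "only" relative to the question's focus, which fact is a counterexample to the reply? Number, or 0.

5

The question "What did ...?" targets the thing, so in the reply the focus falls on "the ledger".
"Only" then excludes alternative things while the background — Pavel as agent and Gareth as recipient and on Tuesday as setting — is held fixed.
Fact (5) shares the background with a different thing (the folio) — counterexample.
(Fact (6) would refute a reading with focus on the recipient — but that is not what the question asks.)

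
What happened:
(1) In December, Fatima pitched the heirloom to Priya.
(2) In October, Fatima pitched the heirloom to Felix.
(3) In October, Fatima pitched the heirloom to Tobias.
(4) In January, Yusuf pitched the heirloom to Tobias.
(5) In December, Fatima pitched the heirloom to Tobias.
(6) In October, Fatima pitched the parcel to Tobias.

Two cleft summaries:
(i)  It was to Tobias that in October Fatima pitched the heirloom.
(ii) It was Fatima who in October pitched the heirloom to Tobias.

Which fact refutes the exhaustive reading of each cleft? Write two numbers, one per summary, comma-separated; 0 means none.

(i): focus "Tobias". Looking for same agent, thing, setting (Fatima / the heirloom / in October) with some other recipient — fact (2) has Felix there. Refuted.
(ii): focus "Fatima". No fact shares same thing, recipient, setting (the heirloom / Tobias / in October) with a different agent. 0.

2, 0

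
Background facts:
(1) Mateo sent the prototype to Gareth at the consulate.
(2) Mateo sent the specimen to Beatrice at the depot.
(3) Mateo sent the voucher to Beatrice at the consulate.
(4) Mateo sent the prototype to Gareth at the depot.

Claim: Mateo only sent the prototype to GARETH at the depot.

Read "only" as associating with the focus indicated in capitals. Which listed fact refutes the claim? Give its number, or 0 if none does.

0

The capitals mark "Gareth" as focus. So "only" rules out other recipients, with the rest (Mateo as agent and the prototype as thing and at the depot as setting) as background.
Every other fact changes something in the background, not just the recipient. Nothing refutes the claim.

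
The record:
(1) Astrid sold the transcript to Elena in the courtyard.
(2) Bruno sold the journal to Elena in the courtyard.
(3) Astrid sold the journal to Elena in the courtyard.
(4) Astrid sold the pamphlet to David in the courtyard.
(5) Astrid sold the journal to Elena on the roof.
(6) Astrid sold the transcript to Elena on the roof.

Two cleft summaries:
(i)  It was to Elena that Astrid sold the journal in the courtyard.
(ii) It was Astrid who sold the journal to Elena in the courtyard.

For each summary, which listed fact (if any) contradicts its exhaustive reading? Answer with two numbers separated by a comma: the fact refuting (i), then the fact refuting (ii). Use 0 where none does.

(i): focus "Elena". No fact shares Astrid as agent and the journal as thing and in the courtyard as setting with a different recipient. 0.
(ii): focus "Astrid". Looking for the journal as thing and Elena as recipient and in the courtyard as setting with some other agent — fact (2) has Bruno there. Refuted.

0, 2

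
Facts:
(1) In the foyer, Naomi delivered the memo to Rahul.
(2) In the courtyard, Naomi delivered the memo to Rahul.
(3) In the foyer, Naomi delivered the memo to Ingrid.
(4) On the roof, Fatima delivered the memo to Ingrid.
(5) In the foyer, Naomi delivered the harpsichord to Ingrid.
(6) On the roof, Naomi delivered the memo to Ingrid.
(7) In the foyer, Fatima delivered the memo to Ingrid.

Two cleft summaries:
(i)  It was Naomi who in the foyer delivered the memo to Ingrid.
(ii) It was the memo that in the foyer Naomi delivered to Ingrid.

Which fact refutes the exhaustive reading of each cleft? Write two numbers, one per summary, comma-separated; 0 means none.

Summary (i) focuses "Naomi" (the agent); background thing = the memo, recipient = Ingrid, setting = in the foyer. Fact (7) matches that background with agent = Fatima — refutes (i).
Summary (ii) focuses "the memo" (the thing); background agent = Naomi, recipient = Ingrid, setting = in the foyer. Fact (5) matches that background with thing = the harpsichord — refutes (ii).

7, 5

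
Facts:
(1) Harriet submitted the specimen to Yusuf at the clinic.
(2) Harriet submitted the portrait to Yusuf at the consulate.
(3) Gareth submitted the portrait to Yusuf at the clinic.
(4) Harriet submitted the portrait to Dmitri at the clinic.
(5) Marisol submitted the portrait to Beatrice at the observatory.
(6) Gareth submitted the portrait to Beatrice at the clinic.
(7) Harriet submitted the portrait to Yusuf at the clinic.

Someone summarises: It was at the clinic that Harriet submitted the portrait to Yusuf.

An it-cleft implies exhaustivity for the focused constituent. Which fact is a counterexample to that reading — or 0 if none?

Focus of the cleft: "at the clinic" (the setting). Presupposed background: agent = Harriet, thing = the portrait, recipient = Yusuf.
Exhaustivity: at the clinic is the only setting satisfying that background.
Fact (2) shares the background but with setting = at the consulate; exhaustivity is violated.

2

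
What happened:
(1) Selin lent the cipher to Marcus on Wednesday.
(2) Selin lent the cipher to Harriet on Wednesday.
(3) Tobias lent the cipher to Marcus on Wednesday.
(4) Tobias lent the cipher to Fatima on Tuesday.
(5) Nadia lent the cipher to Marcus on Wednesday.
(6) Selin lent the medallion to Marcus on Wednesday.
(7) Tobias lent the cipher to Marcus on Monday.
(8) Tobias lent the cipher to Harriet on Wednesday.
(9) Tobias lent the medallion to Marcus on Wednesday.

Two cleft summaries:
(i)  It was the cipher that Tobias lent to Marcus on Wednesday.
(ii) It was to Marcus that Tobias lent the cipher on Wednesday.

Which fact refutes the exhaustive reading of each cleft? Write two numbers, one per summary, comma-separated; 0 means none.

9, 8

(i): focus "the cipher". Looking for agent = Tobias, recipient = Marcus, setting = on Wednesday with some other thing — fact (9) has the medallion there. Refuted.
(ii): focus "Marcus". Looking for agent = Tobias, thing = the cipher, setting = on Wednesday with some other recipient — fact (8) has Harriet there. Refuted.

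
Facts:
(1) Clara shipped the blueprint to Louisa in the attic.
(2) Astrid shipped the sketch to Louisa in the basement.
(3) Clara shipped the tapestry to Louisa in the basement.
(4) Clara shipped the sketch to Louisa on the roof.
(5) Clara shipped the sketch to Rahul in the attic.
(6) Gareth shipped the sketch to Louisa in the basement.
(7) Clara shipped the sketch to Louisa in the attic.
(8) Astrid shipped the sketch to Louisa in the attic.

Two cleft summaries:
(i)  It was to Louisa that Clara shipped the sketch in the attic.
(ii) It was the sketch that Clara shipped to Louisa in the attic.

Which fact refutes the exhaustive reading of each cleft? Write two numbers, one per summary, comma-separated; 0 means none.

(i): focus "Louisa". Looking for Clara as agent and the sketch as thing and in the attic as setting with some other recipient — fact (5) has Rahul there. Refuted.
(ii): focus "the sketch". Looking for Clara as agent and Louisa as recipient and in the attic as setting with some other thing — fact (1) has the blueprint there. Refuted.

5, 1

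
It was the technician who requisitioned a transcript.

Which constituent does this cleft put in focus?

the technician

In an it-cleft "It was X that/who ...", the clefted constituent X is the focus; the that/who-clause expresses the presupposed open proposition.
Here the focus is "the technician". The backgrounded (presupposed) material includes "a transcript".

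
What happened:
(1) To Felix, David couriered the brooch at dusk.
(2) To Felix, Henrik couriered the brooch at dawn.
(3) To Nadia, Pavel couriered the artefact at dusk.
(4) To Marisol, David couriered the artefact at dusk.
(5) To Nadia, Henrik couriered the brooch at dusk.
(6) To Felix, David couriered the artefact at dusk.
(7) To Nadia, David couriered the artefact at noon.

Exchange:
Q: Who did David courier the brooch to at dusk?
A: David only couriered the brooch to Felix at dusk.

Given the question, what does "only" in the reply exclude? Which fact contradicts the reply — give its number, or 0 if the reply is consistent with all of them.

The question "Who did ... to ...?" targets the recipient, so in the reply the focus falls on "Felix".
"Only" then excludes alternative recipients while the background — David as agent and the brooch as thing and at dusk as setting — is held fixed.
No listed fact shares that background with another recipient. Nothing contradicts the reply.
(Fact (6) would refute a reading with focus on the thing — but that is not what the question asks.)

0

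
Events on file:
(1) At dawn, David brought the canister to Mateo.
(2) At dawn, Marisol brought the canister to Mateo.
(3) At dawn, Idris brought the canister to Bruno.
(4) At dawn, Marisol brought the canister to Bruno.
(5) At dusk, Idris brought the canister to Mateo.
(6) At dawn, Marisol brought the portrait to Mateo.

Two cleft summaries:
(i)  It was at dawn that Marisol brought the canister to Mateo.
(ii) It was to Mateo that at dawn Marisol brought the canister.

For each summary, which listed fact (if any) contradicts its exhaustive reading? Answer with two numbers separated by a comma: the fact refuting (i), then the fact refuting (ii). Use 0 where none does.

0, 4

Summary (i) focuses "at dawn" (the setting); background agent = Marisol, thing = the canister, recipient = Mateo. No fact matches that background with a different setting, so 0.
Summary (ii) focuses "Mateo" (the recipient); background agent = Marisol, thing = the canister, setting = at dawn. Fact (4) matches that background with recipient = Bruno — refutes (ii).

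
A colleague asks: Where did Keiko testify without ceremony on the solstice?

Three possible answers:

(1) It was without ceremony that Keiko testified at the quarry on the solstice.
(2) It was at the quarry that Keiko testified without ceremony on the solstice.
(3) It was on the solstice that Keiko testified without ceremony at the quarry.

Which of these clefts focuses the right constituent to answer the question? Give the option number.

2

The question word "where" targets the location.
Option (1) clefts "without ceremony" — the manner, not what was asked.
Option (2) clefts "at the quarry" — that matches what the question asks about.
Option (3) clefts "on the solstice" — the time, not what was asked.
So the congruent reply is (2).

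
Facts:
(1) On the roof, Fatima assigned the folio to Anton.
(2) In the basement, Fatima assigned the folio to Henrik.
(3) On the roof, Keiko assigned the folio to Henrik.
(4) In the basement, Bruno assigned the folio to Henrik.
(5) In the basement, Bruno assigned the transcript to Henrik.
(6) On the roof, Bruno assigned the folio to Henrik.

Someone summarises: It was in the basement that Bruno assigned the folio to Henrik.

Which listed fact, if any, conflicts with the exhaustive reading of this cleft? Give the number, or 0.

The cleft puts "in the basement" in focus and presupposes the open proposition with agent = Bruno, thing = the folio, recipient = Henrik.
Exhaustivity: in the basement is the only setting satisfying that background.
Fact (6) shares the background but with setting = on the roof; exhaustivity is violated.

6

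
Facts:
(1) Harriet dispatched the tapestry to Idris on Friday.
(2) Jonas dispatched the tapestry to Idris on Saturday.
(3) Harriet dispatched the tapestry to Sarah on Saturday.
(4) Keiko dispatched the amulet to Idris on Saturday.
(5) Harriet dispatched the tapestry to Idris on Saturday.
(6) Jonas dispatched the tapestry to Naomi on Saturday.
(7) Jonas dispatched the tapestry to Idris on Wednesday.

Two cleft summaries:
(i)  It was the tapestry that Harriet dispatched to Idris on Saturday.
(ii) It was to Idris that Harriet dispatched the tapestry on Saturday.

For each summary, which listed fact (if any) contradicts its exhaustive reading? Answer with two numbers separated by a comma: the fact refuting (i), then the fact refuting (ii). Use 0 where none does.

Summary (i) focuses "the tapestry" (the thing); background same agent, recipient, setting (Harriet / Idris / on Saturday). No fact matches that background with a different thing, so 0.
Summary (ii) focuses "Idris" (the recipient); background same agent, thing, setting (Harriet / the tapestry / on Saturday). Fact (3) matches that background with recipient = Sarah — refutes (ii).

0, 3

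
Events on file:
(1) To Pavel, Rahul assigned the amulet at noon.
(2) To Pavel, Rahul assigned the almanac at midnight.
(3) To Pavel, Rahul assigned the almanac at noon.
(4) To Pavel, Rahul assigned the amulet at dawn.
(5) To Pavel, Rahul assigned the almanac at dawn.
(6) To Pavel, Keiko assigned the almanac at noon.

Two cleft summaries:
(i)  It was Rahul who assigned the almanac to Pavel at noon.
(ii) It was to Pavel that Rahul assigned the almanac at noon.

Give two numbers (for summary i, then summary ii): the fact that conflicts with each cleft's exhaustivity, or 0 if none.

(i): focus "Rahul". Looking for thing = the almanac, recipient = Pavel, setting = at noon with some other agent — fact (6) has Keiko there. Refuted.
(ii): focus "Pavel". No fact shares agent = Rahul, thing = the almanac, setting = at noon with a different recipient. 0.

6, 0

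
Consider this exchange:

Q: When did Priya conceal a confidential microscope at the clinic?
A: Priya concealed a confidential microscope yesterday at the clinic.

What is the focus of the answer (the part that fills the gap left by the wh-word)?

The wh-word "when" asks about the time.
In the answer, "Priya", "a confidential microscope" and "at the clinic" are given — repeated from the question.
The constituent filling the time gap is "yesterday"; that is the focus and would carry nuclear stress.

yesterday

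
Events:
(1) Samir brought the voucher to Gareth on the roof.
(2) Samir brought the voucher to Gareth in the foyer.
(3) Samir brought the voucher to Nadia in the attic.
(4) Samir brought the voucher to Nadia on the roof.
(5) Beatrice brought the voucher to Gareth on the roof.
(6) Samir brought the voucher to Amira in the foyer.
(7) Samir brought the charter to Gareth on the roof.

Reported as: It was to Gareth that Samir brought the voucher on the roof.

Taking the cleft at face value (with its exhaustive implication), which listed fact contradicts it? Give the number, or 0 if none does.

4

Focus of the cleft: "Gareth" (the recipient). Presupposed background: Samir as agent and the voucher as thing and on the roof as setting.
The exhaustive reading says no other recipient fits that background.
Fact (4) shares the background but with recipient = Nadia; exhaustivity is violated.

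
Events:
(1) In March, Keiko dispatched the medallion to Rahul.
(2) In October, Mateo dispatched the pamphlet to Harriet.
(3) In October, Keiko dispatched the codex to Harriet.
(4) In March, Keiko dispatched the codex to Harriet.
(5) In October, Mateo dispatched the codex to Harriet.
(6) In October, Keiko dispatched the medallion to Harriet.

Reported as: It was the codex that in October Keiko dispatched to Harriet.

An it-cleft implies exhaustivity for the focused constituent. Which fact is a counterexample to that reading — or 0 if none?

Focus of the cleft: "the codex" (the thing). Presupposed background: Keiko as agent and Harriet as recipient and in October as setting.
Exhaustivity: the codex is the only thing satisfying that background.
Fact (6) shares the background but with thing = the medallion; exhaustivity is violated.

6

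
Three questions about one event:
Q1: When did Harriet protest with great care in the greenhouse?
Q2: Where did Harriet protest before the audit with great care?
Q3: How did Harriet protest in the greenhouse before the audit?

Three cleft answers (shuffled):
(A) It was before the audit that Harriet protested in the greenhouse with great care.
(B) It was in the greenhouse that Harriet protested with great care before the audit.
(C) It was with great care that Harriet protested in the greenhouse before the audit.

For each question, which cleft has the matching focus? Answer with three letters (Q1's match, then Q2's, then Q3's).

Q1 asks about the time; cleft (A) focuses "before the audit", which is the time — so Q1 → A.
Q2 asks about the location; cleft (B) focuses "in the greenhouse", which is the location — so Q2 → B.
Q3 asks about the manner; cleft (C) focuses "with great care", which is the manner — so Q3 → C.
Mapping: Q1→A, Q2→B, Q3→C.

ABC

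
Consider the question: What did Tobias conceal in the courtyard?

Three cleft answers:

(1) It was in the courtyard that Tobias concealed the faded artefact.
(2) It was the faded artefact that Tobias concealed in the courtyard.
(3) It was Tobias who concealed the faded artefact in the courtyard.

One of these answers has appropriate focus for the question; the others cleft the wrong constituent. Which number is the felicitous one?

2

The question word "what" targets the direct object.
Option (1) clefts "in the courtyard" — the location, not what was asked.
Option (2) clefts "the faded artefact" — that matches what the question asks about.
Option (3) clefts "Tobias" — the subject (agent), not what was asked.
So the congruent reply is (2).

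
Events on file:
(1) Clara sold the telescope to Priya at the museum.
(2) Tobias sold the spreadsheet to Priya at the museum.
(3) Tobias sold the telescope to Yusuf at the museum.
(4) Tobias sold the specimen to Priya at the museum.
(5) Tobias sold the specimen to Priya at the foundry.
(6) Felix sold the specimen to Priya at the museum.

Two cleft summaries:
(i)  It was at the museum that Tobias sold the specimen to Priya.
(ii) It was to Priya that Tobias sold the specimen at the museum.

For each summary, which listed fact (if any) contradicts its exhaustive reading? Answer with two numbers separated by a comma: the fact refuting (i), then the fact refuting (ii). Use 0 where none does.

Summary (i) focuses "at the museum" (the setting); background same agent, thing, recipient (Tobias / the specimen / Priya). Fact (5) matches that background with setting = at the foundry — refutes (i).
Summary (ii) focuses "Priya" (the recipient); background same agent, thing, setting (Tobias / the specimen / at the museum). No fact matches that background with a different recipient, so 0.

5, 0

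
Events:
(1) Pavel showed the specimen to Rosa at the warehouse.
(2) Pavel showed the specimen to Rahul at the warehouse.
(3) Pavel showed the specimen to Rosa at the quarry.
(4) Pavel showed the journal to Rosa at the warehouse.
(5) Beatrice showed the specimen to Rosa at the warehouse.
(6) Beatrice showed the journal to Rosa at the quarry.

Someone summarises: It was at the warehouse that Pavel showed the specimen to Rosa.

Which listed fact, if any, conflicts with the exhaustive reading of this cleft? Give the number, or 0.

3

Focus of the cleft: "at the warehouse" (the setting). Presupposed background: Pavel as agent and the specimen as thing and Rosa as recipient.
Exhaustivity: at the warehouse is the only setting satisfying that background.
Fact (3) shares the background but with setting = at the quarry; exhaustivity is violated.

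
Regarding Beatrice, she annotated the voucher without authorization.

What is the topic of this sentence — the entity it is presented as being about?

The construction explicitly marks "Beatrice" as what the sentence is about — the topic.
The remainder of the clause is the comment (what is said about the topic).

Beatrice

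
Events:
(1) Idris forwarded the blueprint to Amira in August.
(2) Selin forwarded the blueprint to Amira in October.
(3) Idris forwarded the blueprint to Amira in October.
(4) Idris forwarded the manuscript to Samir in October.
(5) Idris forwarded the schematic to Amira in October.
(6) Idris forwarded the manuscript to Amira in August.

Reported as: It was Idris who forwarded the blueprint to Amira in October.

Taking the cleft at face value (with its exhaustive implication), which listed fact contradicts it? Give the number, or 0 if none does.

Focus of the cleft: "Idris" (the agent). Presupposed background: the blueprint as thing and Amira as recipient and in October as setting.
Exhaustivity: Idris is the only agent satisfying that background.
Fact (2) shares the background but with agent = Selin; exhaustivity is violated.

2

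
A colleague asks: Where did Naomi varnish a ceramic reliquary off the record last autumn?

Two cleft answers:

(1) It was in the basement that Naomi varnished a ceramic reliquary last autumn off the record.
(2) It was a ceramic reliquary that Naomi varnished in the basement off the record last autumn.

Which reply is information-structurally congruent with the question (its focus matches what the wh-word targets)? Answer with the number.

1

The question word "where" targets the location.
Option (1) clefts "in the basement" — that matches what the question asks about.
Option (2) clefts "a ceramic reliquary" — the direct object, not what was asked.
So the congruent reply is (1).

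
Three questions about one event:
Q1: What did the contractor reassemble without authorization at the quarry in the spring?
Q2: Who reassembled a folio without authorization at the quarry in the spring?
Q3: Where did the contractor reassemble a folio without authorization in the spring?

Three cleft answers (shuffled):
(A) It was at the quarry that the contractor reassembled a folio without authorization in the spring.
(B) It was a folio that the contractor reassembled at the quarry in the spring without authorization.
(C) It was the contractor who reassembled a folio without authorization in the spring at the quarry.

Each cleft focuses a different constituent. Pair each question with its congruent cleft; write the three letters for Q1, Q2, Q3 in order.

Q1 asks about the direct object; cleft (B) focuses "a folio", which is the direct object — so Q1 → B.
Q2 asks about the subject (agent); cleft (C) focuses "the contractor", which is the subject (agent) — so Q2 → C.
Q3 asks about the location; cleft (A) focuses "at the quarry", which is the location — so Q3 → A.
Mapping: Q1→B, Q2→C, Q3→A.

BCA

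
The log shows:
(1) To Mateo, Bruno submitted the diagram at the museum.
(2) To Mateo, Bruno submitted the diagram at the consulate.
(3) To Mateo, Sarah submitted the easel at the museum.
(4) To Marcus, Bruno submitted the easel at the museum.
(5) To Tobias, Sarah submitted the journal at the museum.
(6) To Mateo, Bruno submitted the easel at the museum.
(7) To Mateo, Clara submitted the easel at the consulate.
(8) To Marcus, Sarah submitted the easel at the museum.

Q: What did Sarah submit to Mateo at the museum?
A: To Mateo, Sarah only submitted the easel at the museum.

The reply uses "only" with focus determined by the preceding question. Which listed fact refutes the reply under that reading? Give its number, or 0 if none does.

The question "What did ...?" targets the thing, so in the reply the focus falls on "the easel".
So "only" ranges over things; the rest (same agent, recipient, setting (Sarah / Mateo / at the museum)) is presupposed.
No listed fact shares that background with another thing. Nothing contradicts the reply.
(Fact (8) would refute a reading with focus on the recipient — but that is not what the question asks.)

0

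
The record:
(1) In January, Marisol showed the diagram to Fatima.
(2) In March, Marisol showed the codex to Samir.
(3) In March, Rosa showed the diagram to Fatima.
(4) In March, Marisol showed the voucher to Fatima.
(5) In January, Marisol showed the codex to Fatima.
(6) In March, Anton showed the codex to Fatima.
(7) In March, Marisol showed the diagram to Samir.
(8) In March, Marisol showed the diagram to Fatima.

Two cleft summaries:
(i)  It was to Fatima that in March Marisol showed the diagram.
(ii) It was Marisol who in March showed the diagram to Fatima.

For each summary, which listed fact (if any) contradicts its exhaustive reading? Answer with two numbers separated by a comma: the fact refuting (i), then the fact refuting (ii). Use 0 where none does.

7, 3

(i): focus "Fatima". Looking for same agent, thing, setting (Marisol / the diagram / in March) with some other recipient — fact (7) has Samir there. Refuted.
(ii): focus "Marisol". Looking for same thing, recipient, setting (the diagram / Fatima / in March) with some other agent — fact (3) has Rosa there. Refuted.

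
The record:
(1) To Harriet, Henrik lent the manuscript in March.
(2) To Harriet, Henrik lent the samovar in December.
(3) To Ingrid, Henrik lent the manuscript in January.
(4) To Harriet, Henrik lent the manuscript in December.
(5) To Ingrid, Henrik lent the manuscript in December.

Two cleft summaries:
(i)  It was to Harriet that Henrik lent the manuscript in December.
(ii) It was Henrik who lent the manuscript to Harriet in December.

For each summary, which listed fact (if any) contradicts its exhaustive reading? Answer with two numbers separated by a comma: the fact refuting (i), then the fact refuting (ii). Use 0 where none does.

5, 0

(i): focus "Harriet". Looking for same agent, thing, setting (Henrik / the manuscript / in December) with some other recipient — fact (5) has Ingrid there. Refuted.
(ii): focus "Henrik". No fact shares same thing, recipient, setting (the manuscript / Harriet / in December) with a different agent. 0.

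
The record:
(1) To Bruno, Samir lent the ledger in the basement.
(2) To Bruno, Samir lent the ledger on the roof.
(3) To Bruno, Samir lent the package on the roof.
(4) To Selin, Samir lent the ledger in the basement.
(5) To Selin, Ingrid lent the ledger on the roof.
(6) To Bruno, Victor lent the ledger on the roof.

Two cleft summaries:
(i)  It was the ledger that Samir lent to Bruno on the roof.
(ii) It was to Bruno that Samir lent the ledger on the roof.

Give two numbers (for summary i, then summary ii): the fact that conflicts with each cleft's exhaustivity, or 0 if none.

3, 0

(i): focus "the ledger". Looking for agent = Samir, recipient = Bruno, setting = on the roof with some other thing — fact (3) has the package there. Refuted.
(ii): focus "Bruno". No fact shares agent = Samir, thing = the ledger, setting = on the roof with a different recipient. 0.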